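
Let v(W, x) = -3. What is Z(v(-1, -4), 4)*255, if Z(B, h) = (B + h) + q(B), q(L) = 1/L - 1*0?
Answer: 170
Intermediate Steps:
q(L) = 1/L (q(L) = 1/L + 0 = 1/L)
Z(B, h) = B + h + 1/B (Z(B, h) = (B + h) + 1/B = B + h + 1/B)
Z(v(-1, -4), 4)*255 = (-3 + 4 + 1/(-3))*255 = (-3 + 4 - 1/3)*255 = (2/3)*255 = 170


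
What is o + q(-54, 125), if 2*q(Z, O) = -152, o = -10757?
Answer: -10833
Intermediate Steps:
q(Z, O) = -76 (q(Z, O) = (½)*(-152) = -76)
o + q(-54, 125) = -10757 - 76 = -10833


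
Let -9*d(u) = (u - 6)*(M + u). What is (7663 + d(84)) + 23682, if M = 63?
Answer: 30071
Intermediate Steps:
d(u) = -(-6 + u)*(63 + u)/9 (d(u) = -(u - 6)*(63 + u)/9 = -(-6 + u)*(63 + u)/9)
(7663 + d(84)) + 23682 = (7663 + (42 - 19/3*84 - ⅑*84²)) + 23682 = (7663 + (42 - 532 - ⅑*7056)) + 23682 = (7663 + (42 - 532 - 784)) + 23682 = (7663 - 1274) + 23682 = 6389 + 23682 = 30071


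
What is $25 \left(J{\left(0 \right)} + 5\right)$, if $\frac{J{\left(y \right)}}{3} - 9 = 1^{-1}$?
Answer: $875$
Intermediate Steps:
$J{\left(y \right)} = 30$ ($J{\left(y \right)} = 27 + \frac{3}{1} = 27 + 3 \cdot 1 = 27 + 3 = 30$)
$25 \left(J{\left(0 \right)} + 5\right) = 25 \left(30 + 5\right) = 25 \cdot 35 = 875$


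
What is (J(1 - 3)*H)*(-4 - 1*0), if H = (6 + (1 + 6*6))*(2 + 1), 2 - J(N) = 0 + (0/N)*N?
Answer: -1032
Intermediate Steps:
J(N) = 2 (J(N) = 2 - (0 + (0/N)*N) = 2 - (0 + 0*N) = 2 - (0 + 0) = 2 - 1*0 = 2 + 0 = 2)
H = 129 (H = (6 + (1 + 36))*3 = (6 + 37)*3 = 43*3 = 129)
(J(1 - 3)*H)*(-4 - 1*0) = (2*129)*(-4 - 1*0) = 258*(-4 + 0) = 258*(-4) = -1032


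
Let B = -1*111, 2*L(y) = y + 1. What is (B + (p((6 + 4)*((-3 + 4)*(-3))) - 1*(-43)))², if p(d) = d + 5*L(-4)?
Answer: 44521/4 ≈ 11130.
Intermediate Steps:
L(y) = ½ + y/2 (L(y) = (y + 1)/2 = (1 + y)/2 = ½ + y/2)
p(d) = -15/2 + d (p(d) = d + 5*(½ + (½)*(-4)) = d + 5*(½ - 2) = d + 5*(-3/2) = d - 15/2 = -15/2 + d)
B = -111
(B + (p((6 + 4)*((-3 + 4)*(-3))) - 1*(-43)))² = (-111 + ((-15/2 + (6 + 4)*((-3 + 4)*(-3))) - 1*(-43)))² = (-111 + ((-15/2 + 10*(1*(-3))) + 43))² = (-111 + ((-15/2 + 10*(-3)) + 43))² = (-111 + ((-15/2 - 30) + 43))² = (-111 + (-75/2 + 43))² = (-111 + 11/2)² = (-211/2)² = 44521/4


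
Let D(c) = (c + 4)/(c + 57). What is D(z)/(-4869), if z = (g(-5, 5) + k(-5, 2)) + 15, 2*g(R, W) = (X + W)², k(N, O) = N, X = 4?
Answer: -109/1046835 ≈ -0.00010412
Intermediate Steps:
g(R, W) = (4 + W)²/2
z = 101/2 (z = ((4 + 5)²/2 - 5) + 15 = ((½)*9² - 5) + 15 = ((½)*81 - 5) + 15 = (81/2 - 5) + 15 = 71/2 + 15 = 101/2 ≈ 50.500)
D(c) = (4 + c)/(57 + c)
D(z)/(-4869) = ((4 + 101/2)/(57 + 101/2))/(-4869) = ((109/2)/(215/2))*(-1/4869) = ((2/215)*(109/2))*(-1/4869) = (109/215)*(-1/4869) = -109/1046835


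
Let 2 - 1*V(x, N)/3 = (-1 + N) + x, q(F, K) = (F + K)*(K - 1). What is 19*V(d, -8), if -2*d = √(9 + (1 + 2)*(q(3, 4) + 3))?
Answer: 1767/2 ≈ 883.50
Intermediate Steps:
q(F, K) = (-1 + K)*(F + K) (q(F, K) = (F + K)*(-1 + K) = (-1 + K)*(F + K))
d = -9/2 (d = -√(9 + (1 + 2)*((4² - 1*3 - 1*4 + 3*4) + 3))/2 = -√(9 + 3*((16 - 3 - 4 + 12) + 3))/2 = -√(9 + 3*(21 + 3))/2 = -√(9 + 3*24)/2 = -√(9 + 72)/2 = -√81/2 = -½*9 = -9/2 ≈ -4.5000)
V(x, N) = 9 - 3*N - 3*x (V(x, N) = 6 - 3*((-1 + N) + x) = 6 - 3*(-1 + N + x) = 6 + (3 - 3*N - 3*x) = 9 - 3*N - 3*x)
19*V(d, -8) = 19*(9 - 3*(-8) - 3*(-9/2)) = 19*(9 + 24 + 27/2) = 19*(93/2) = 1767/2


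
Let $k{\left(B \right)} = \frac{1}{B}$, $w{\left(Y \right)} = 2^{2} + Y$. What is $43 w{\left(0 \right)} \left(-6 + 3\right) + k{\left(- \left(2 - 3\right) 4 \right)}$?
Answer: $- \frac{2063}{4} \approx -515.75$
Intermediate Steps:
$w{\left(Y \right)} = 4 + Y$
$43 w{\left(0 \right)} \left(-6 + 3\right) + k{\left(- \left(2 - 3\right) 4 \right)} = 43 \left(4 + 0\right) \left(-6 + 3\right) + \frac{1}{\left(-1\right) \left(2 - 3\right) 4} = 43 \cdot 4 \left(-3\right) + \frac{1}{\left(-1\right) \left(\left(-1\right) 4\right)} = 43 \left(-12\right) + \frac{1}{\left(-1\right) \left(-4\right)} = -516 + \frac{1}{4} = - \frac{2063}{4}$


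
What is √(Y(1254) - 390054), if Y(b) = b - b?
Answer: I*√390054 ≈ 624.54*I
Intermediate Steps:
Y(b) = 0
√(Y(1254) - 390054) = √(0 - 390054) = √(-390054) = I*√390054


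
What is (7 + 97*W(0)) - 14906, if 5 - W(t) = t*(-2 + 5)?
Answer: -14414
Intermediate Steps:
W(t) = 5 - 3*t (W(t) = 5 - t*(-2 + 5) = 5 - t*3 = 5 - 3*t)
(7 + 97*W(0)) - 14906 = (7 + 97*(5 - 3*0)) - 14906 = (7 + 97*(5 + 0)) - 14906 = (7 + 97*5) - 14906 = (7 + 485) - 14906 = 492 - 14906 = -14414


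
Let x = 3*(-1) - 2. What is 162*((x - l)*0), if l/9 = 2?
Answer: 0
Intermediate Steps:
x = -5 (x = -3 - 2 = -5)
l = 18 (l = 9*2 = 18)
162*((x - l)*0) = 162*((-5 - 1*18)*0) = 162*((-5 - 18)*0) = 162*(-23*0) = 162*0 = 0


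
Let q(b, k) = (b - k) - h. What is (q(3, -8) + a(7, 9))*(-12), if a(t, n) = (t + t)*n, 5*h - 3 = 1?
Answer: -8172/5 ≈ -1634.4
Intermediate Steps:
h = ⅘ (h = ⅗ + (⅕)*1 = ⅗ + ⅕ = ⅘ ≈ 0.80000)
a(t, n) = 2*n*t (a(t, n) = (2*t)*n = 2*n*t)
q(b, k) = -⅘ + b - k (q(b, k) = (b - k) - 1*⅘ = (b - k) - ⅘ = -⅘ + b - k)
(q(3, -8) + a(7, 9))*(-12) = ((-⅘ + 3 - 1*(-8)) + 2*9*7)*(-12) = ((-⅘ + 3 + 8) + 126)*(-12) = (51/5 + 126)*(-12) = (681/5)*(-12) = -8172/5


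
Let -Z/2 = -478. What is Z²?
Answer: 913936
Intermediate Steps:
Z = 956 (Z = -2*(-478) = 956)
Z² = 956² = 913936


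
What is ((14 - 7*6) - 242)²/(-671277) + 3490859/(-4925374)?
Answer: -900797707181/1102096760866 ≈ -0.81735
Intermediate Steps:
((14 - 7*6) - 242)²/(-671277) + 3490859/(-4925374) = ((14 - 42) - 242)²*(-1/671277) + 3490859*(-1/4925374) = (-28 - 242)²*(-1/671277) - 3490859/4925374 = (-270)²*(-1/671277) - 3490859/4925374 = 72900*(-1/671277) - 3490859/4925374 = -24300/223759 - 3490859/4925374 = -900797707181/1102096760866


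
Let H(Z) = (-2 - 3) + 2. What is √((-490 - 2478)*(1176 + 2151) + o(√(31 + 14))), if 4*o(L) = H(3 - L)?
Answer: 3*I*√4388683/2 ≈ 3142.4*I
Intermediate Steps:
H(Z) = -3 (H(Z) = -5 + 2 = -3)
o(L) = -¾ (o(L) = (¼)*(-3) = -¾)
√((-490 - 2478)*(1176 + 2151) + o(√(31 + 14))) = √((-490 - 2478)*(1176 + 2151) - ¾) = √(-2968*3327 - ¾) = √(-9874536 - ¾) = √(-39498147/4) = 3*I*√4388683/2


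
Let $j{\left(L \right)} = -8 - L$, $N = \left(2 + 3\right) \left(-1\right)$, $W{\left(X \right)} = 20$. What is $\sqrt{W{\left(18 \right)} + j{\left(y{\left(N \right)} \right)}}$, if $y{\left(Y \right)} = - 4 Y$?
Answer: $2 i \sqrt{2} \approx 2.8284 i$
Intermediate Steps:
$N = -5$ ($N = 5 \left(-1\right) = -5$)
$\sqrt{W{\left(18 \right)} + j{\left(y{\left(N \right)} \right)}} = \sqrt{20 - \left(8 - -20\right)} = \sqrt{20 - 28} = \sqrt{-8} = 2 i \sqrt{2}$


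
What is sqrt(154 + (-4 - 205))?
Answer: I*sqrt(55) ≈ 7.4162*I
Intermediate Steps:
sqrt(154 + (-4 - 205)) = sqrt(154 - 209) = sqrt(-55) = I*sqrt(55)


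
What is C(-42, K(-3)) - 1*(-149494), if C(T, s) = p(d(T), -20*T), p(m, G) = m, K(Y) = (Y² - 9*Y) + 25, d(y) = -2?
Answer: 149492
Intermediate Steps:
K(Y) = 25 + Y² - 9*Y
C(T, s) = -2
C(-42, K(-3)) - 1*(-149494) = -2 - 1*(-149494) = -2 + 149494 = 149492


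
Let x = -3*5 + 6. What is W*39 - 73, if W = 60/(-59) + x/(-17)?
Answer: -92290/1003 ≈ -92.014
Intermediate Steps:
x = -9 (x = -15 + 6 = -9)
W = -489/1003 (W = 60/(-59) - 9/(-17) = 60*(-1/59) - 9*(-1/17) = -60/59 + 9/17 = -489/1003 ≈ -0.48754)
W*39 - 73 = -489/1003*39 - 73 = -19071/1003 - 73 = -92290/1003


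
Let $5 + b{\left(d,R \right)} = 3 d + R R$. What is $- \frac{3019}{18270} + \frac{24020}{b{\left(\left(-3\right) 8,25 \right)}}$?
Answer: $\frac{109297747}{2502990} \approx 43.667$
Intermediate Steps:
$b{\left(d,R \right)} = -5 + R^{2} + 3 d$ ($b{\left(d,R \right)} = -5 + \left(3 d + R R\right) = -5 + \left(3 d + R^{2}\right) = -5 + \left(R^{2} + 3 d\right) = -5 + R^{2} + 3 d$)
$- \frac{3019}{18270} + \frac{24020}{b{\left(\left(-3\right) 8,25 \right)}} = - \frac{3019}{18270} + \frac{24020}{-5 + 25^{2} + 3 \left(\left(-3\right) 8\right)} = \left(-3019\right) \frac{1}{18270} + \frac{24020}{-5 + 625 + 3 \left(-24\right)} = - \frac{3019}{18270} + \frac{24020}{-5 + 625 - 72} = - \frac{3019}{18270} + \frac{24020}{548} = - \frac{3019}{18270} + 24020 \cdot \frac{1}{548} = - \frac{3019}{18270} + \frac{6005}{137} = \frac{109297747}{2502990}$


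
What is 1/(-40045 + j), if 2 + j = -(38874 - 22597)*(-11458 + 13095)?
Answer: -1/26685496 ≈ -3.7474e-8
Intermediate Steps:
j = -26645451 (j = -2 - (38874 - 22597)*(-11458 + 13095) = -2 - 16277*1637 = -2 - 1*26645449 = -2 - 26645449 = -26645451)
1/(-40045 + j) = 1/(-40045 - 26645451) = 1/(-26685496) = -1/26685496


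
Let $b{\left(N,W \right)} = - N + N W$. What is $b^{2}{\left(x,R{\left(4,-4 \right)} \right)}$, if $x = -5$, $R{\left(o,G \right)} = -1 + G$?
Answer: $900$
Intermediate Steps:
$b^{2}{\left(x,R{\left(4,-4 \right)} \right)} = \left(- 5 \left(-1 - 5\right)\right)^{2} = \left(\left(-5\right) \left(-6\right)\right)^{2} = 30^{2} = 900$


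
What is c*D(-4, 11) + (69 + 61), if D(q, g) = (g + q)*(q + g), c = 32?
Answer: 1698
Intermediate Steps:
D(q, g) = (g + q)**2 (D(q, g) = (g + q)*(g + q) = (g + q)**2)
c*D(-4, 11) + (69 + 61) = 32*(11 - 4)**2 + (69 + 61) = 32*7**2 + 130 = 32*49 + 130 = 1568 + 130 = 1698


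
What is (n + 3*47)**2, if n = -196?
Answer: 3025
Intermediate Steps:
(n + 3*47)**2 = (-196 + 3*47)**2 = (-196 + 141)**2 = (-55)**2 = 3025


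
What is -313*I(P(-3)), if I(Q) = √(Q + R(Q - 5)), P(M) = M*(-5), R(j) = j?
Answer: -1565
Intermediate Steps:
P(M) = -5*M
I(Q) = √(-5 + 2*Q) (I(Q) = √(Q + (Q - 5)) = √(Q + (-5 + Q)) = √(-5 + 2*Q))
-313*I(P(-3)) = -313*√(-5 + 2*(-5*(-3))) = -313*√(-5 + 2*15) = -313*√(-5 + 30) = -313*√25 = -313*5 = -1565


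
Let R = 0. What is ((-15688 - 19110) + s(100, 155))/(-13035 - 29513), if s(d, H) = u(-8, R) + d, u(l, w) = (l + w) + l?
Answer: 17357/21274 ≈ 0.81588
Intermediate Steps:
u(l, w) = w + 2*l
s(d, H) = -16 + d (s(d, H) = (0 + 2*(-8)) + d = (0 - 16) + d = -16 + d)
((-15688 - 19110) + s(100, 155))/(-13035 - 29513) = ((-15688 - 19110) + (-16 + 100))/(-13035 - 29513) = (-34798 + 84)/(-42548) = -34714*(-1/42548) = 17357/21274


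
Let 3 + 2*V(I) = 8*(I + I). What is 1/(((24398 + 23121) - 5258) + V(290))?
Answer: 2/89159 ≈ 2.2432e-5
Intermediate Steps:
V(I) = -3/2 + 8*I (V(I) = -3/2 + (8*(I + I))/2 = -3/2 + (8*(2*I))/2 = -3/2 + (16*I)/2 = -3/2 + 8*I)
1/(((24398 + 23121) - 5258) + V(290)) = 1/(((24398 + 23121) - 5258) + (-3/2 + 8*290)) = 1/((47519 - 5258) + (-3/2 + 2320)) = 1/(42261 + 4637/2) = 1/(89159/2) = 2/89159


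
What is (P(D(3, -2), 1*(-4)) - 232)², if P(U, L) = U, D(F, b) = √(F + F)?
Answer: (232 - √6)² ≈ 52693.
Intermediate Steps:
D(F, b) = √2*√F (D(F, b) = √(2*F) = √2*√F)
(P(D(3, -2), 1*(-4)) - 232)² = (√2*√3 - 232)² = (√6 - 232)² = (-232 + √6)²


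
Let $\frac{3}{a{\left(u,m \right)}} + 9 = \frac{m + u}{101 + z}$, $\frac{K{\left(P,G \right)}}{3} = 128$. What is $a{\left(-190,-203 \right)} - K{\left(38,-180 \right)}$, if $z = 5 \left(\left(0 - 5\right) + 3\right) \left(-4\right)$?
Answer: $- \frac{212877}{554} \approx -384.25$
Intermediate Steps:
$z = 40$ ($z = 5 \left(-5 + 3\right) \left(-4\right) = 5 \left(-2\right) \left(-4\right) = \left(-10\right) \left(-4\right) = 40$)
$K{\left(P,G \right)} = 384$ ($K{\left(P,G \right)} = 3 \cdot 128 = 384$)
$a{\left(u,m \right)} = \frac{3}{-9 + \frac{m}{141} + \frac{u}{141}}$ ($a{\left(u,m \right)} = \frac{3}{-9 + \frac{m + u}{101 + 40}} = \frac{3}{-9 + \frac{m + u}{141}} = \frac{3}{-9 + \left(m + u\right) \frac{1}{141}} = \frac{3}{-9 + \left(\frac{m}{141} + \frac{u}{141}\right)} = \frac{3}{-9 + \frac{m}{141} + \frac{u}{141}}$)
$a{\left(-190,-203 \right)} - K{\left(38,-180 \right)} = \frac{423}{-1269 - 203 - 190} - 384 = \frac{423}{-1662} - 384 = 423 \left(- \frac{1}{1662}\right) - 384 = - \frac{141}{554} - 384 = - \frac{212877}{554}$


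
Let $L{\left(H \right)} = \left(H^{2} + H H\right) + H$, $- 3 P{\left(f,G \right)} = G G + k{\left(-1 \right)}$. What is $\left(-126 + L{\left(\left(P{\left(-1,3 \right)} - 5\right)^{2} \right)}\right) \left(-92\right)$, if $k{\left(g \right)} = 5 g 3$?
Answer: $-4140$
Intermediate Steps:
$k{\left(g \right)} = 15 g$
$P{\left(f,G \right)} = 5 - \frac{G^{2}}{3}$ ($P{\left(f,G \right)} = - \frac{G G + 15 \left(-1\right)}{3} = - \frac{G^{2} - 15}{3} = - \frac{-15 + G^{2}}{3} = 5 - \frac{G^{2}}{3}$)
$L{\left(H \right)} = H + 2 H^{2}$ ($L{\left(H \right)} = \left(H^{2} + H^{2}\right) + H = 2 H^{2} + H = H + 2 H^{2}$)
$\left(-126 + L{\left(\left(P{\left(-1,3 \right)} - 5\right)^{2} \right)}\right) \left(-92\right) = \left(-126 + \left(\left(5 - \frac{3^{2}}{3}\right) - 5\right)^{2} \left(1 + 2 \left(\left(5 - \frac{3^{2}}{3}\right) - 5\right)^{2}\right)\right) \left(-92\right) = \left(-126 + \left(\left(5 - 3\right) - 5\right)^{2} \left(1 + 2 \left(\left(5 - 3\right) - 5\right)^{2}\right)\right) \left(-92\right) = \left(-126 + \left(2 - 5\right)^{2} \left(1 + 2 \left(2 - 5\right)^{2}\right)\right) \left(-92\right) = \left(-126 + \left(-3\right)^{2} \left(1 + 2 \left(-3\right)^{2}\right)\right) \left(-92\right) = \left(-126 + 9 \left(1 + 2 \cdot 9\right)\right) \left(-92\right) = \left(-126 + 9 \left(1 + 18\right)\right) \left(-92\right) = \left(-126 + 9 \cdot 19\right) \left(-92\right) = \left(-126 + 171\right) \left(-92\right) = 45 \left(-92\right) = -4140$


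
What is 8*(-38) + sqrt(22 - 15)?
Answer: -304 + sqrt(7) ≈ -301.35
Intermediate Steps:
8*(-38) + sqrt(22 - 15) = -304 + sqrt(7)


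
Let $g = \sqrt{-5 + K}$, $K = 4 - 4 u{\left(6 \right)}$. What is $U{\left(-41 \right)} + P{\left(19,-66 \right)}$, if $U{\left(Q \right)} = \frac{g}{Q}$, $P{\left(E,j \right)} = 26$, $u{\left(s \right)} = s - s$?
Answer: $26 - \frac{i}{41} \approx 26.0 - 0.02439 i$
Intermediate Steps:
$u{\left(s \right)} = 0$
$K = 4$ ($K = 4 - 0 = 4 + 0 = 4$)
$g = i$ ($g = \sqrt{-5 + 4} = \sqrt{-1} = i \approx 1.0 i$)
$U{\left(Q \right)} = \frac{i}{Q}$
$U{\left(-41 \right)} + P{\left(19,-66 \right)} = \frac{i}{-41} + 26 = i \left(- \frac{1}{41}\right) + 26 = - \frac{i}{41} + 26 = 26 - \frac{i}{41}$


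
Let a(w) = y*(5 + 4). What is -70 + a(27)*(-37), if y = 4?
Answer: -1402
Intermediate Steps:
a(w) = 36 (a(w) = 4*(5 + 4) = 4*9 = 36)
-70 + a(27)*(-37) = -70 + 36*(-37) = -70 - 1332 = -1402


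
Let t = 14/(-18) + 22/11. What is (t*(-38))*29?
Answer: -12122/9 ≈ -1346.9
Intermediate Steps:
t = 11/9 (t = 14*(-1/18) + 22*(1/11) = -7/9 + 2 = 11/9 ≈ 1.2222)
(t*(-38))*29 = ((11/9)*(-38))*29 = -418/9*29 = -12122/9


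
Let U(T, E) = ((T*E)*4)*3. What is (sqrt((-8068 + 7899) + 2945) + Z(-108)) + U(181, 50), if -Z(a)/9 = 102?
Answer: 107682 + 2*sqrt(694) ≈ 1.0773e+5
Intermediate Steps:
U(T, E) = 12*E*T (U(T, E) = ((E*T)*4)*3 = (4*E*T)*3 = 12*E*T)
Z(a) = -918 (Z(a) = -9*102 = -918)
(sqrt((-8068 + 7899) + 2945) + Z(-108)) + U(181, 50) = (sqrt((-8068 + 7899) + 2945) - 918) + 12*50*181 = (sqrt(-169 + 2945) - 918) + 108600 = (sqrt(2776) - 918) + 108600 = (2*sqrt(694) - 918) + 108600 = (-918 + 2*sqrt(694)) + 108600 = 107682 + 2*sqrt(694)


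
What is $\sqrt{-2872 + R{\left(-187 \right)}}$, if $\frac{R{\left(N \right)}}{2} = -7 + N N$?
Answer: $2 \sqrt{16763} \approx 258.94$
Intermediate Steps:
$R{\left(N \right)} = -14 + 2 N^{2}$ ($R{\left(N \right)} = 2 \left(-7 + N N\right) = 2 \left(-7 + N^{2}\right) = -14 + 2 N^{2}$)
$\sqrt{-2872 + R{\left(-187 \right)}} = \sqrt{-2872 - \left(14 - 2 \left(-187\right)^{2}\right)} = \sqrt{-2872 + \left(-14 + 2 \cdot 34969\right)} = \sqrt{-2872 + \left(-14 + 69938\right)} = \sqrt{-2872 + 69924} = \sqrt{67052} = 2 \sqrt{16763}$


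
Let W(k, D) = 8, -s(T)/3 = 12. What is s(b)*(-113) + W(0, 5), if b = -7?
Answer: 4076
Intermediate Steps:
s(T) = -36 (s(T) = -3*12 = -36)
s(b)*(-113) + W(0, 5) = -36*(-113) + 8 = 4068 + 8 = 4076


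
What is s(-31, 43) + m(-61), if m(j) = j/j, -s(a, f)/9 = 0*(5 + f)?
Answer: 1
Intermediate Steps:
s(a, f) = 0 (s(a, f) = -0*(5 + f) = -9*0 = 0)
m(j) = 1
s(-31, 43) + m(-61) = 0 + 1 = 1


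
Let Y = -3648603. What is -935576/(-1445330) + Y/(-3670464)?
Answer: 207319842887/126310279360 ≈ 1.6414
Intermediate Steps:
-935576/(-1445330) + Y/(-3670464) = -935576/(-1445330) - 3648603/(-3670464) = -935576*(-1/1445330) - 3648603*(-1/3670464) = 467788/722665 + 173743/174784 = 207319842887/126310279360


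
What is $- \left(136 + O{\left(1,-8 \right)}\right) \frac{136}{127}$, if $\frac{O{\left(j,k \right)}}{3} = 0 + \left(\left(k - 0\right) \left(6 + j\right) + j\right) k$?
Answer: $- \frac{198016}{127} \approx -1559.2$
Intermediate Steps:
$O{\left(j,k \right)} = 3 k \left(j + k \left(6 + j\right)\right)$ ($O{\left(j,k \right)} = 3 \left(0 + \left(\left(k - 0\right) \left(6 + j\right) + j\right) k\right) = 3 \left(0 + \left(\left(k + 0\right) \left(6 + j\right) + j\right) k\right) = 3 \left(0 + \left(k \left(6 + j\right) + j\right) k\right) = 3 \left(0 + \left(j + k \left(6 + j\right)\right) k\right) = 3 \left(0 + k \left(j + k \left(6 + j\right)\right)\right) = 3 k \left(j + k \left(6 + j\right)\right)$)
$- \left(136 + O{\left(1,-8 \right)}\right) \frac{136}{127} = - \left(136 + 3 \left(-8\right) \left(1 + 6 \left(-8\right) + 1 \left(-8\right)\right)\right) \frac{136}{127} = - \left(136 + 3 \left(-8\right) \left(1 - 48 - 8\right)\right) 136 \cdot \frac{1}{127} = - \frac{\left(136 + 3 \left(-8\right) \left(-55\right)\right) 136}{127} = - \frac{\left(136 + 1320\right) 136}{127} = - \frac{1456 \cdot 136}{127} = \left(-1\right) \frac{198016}{127} = - \frac{198016}{127}$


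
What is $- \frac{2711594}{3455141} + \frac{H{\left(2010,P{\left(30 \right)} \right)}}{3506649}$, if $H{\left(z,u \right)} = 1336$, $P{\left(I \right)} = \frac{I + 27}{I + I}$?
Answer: $- \frac{9503992320130}{12115966732509} \approx -0.78442$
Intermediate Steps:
$P{\left(I \right)} = \frac{27 + I}{2 I}$
$- \frac{2711594}{3455141} + \frac{H{\left(2010,P{\left(30 \right)} \right)}}{3506649} = - \frac{2711594}{3455141} + \frac{1336}{3506649} = - \frac{9503992320130}{12115966732509}$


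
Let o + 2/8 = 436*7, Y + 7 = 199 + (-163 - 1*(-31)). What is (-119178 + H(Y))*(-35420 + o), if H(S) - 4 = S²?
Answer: 7481856251/2 ≈ 3.7409e+9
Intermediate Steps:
Y = 60 (Y = -7 + (199 + (-163 - 1*(-31))) = -7 + (199 + (-163 + 31)) = -7 + (199 - 132) = -7 + 67 = 60)
H(S) = 4 + S²
o = 12207/4 (o = -¼ + 436*7 = -¼ + 3052 = 12207/4 ≈ 3051.8)
(-119178 + H(Y))*(-35420 + o) = (-119178 + (4 + 60²))*(-35420 + 12207/4) = (-119178 + (4 + 3600))*(-129473/4) = (-119178 + 3604)*(-129473/4) = -115574*(-129473/4) = 7481856251/2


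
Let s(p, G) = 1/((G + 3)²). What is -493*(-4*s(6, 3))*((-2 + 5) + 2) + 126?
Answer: 3599/9 ≈ 399.89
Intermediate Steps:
s(p, G) = (3 + G)⁻² (s(p, G) = 1/((3 + G)²) = (3 + G)⁻²)
-493*(-4*s(6, 3))*((-2 + 5) + 2) + 126 = -493*(-4/(3 + 3)²)*((-2 + 5) + 2) + 126 = -493*(-4/6²)*(3 + 2) + 126 = -493*(-4*1/36)*5 + 126 = -(-493)*5/9 + 126 = -493*(-5/9) + 126 = 2465/9 + 126 = 3599/9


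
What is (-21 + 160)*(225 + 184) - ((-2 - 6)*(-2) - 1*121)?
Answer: 56956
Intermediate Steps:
(-21 + 160)*(225 + 184) - ((-2 - 6)*(-2) - 1*121) = 139*409 - (-8*(-2) - 121) = 56851 - (16 - 121) = 56851 - 1*(-105) = 56851 + 105 = 56956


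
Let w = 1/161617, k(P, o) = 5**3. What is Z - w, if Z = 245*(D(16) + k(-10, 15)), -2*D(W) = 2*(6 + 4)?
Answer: 4553558974/161617 ≈ 28175.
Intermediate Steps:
D(W) = -10 (D(W) = -(6 + 4) = -10)
k(P, o) = 125
w = 1/161617 ≈ 6.1875e-6
Z = 28175 (Z = 245*(-10 + 125) = 245*115 = 28175)
Z - w = 28175 - 1*1/161617 = 28175 - 1/161617 = 4553558974/161617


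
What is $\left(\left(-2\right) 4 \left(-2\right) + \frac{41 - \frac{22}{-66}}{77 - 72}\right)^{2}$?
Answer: $\frac{132496}{225} \approx 588.87$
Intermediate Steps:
$\left(\left(-2\right) 4 \left(-2\right) + \frac{41 - \frac{22}{-66}}{77 - 72}\right)^{2} = \left(\left(-8\right) \left(-2\right) + \frac{41 - - \frac{1}{3}}{5}\right)^{2} = \left(16 + \left(41 + \frac{1}{3}\right) \frac{1}{5}\right)^{2} = \left(16 + \frac{124}{3} \cdot \frac{1}{5}\right)^{2} = \left(16 + \frac{124}{15}\right)^{2} = \left(\frac{364}{15}\right)^{2} = \frac{132496}{225}$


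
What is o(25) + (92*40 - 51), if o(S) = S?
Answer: 3654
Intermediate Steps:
o(25) + (92*40 - 51) = 25 + (92*40 - 51) = 25 + (3680 - 51) = 25 + 3629 = 3654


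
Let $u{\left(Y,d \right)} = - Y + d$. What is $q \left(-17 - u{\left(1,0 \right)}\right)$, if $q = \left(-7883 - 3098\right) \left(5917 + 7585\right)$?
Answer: $2372247392$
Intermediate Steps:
$u{\left(Y,d \right)} = d - Y$
$q = -148265462$ ($q = \left(-10981\right) 13502 = -148265462$)
$q \left(-17 - u{\left(1,0 \right)}\right) = - 148265462 \left(-17 - \left(0 - 1\right)\right) = - 148265462 \left(-17 - -1\right) = - 148265462 \left(-17 + 1\right) = \left(-148265462\right) \left(-16\right) = 2372247392$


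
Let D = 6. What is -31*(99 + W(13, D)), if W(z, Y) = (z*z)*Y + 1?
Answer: -34534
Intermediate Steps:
W(z, Y) = 1 + Y*z² (W(z, Y) = z²*Y + 1 = Y*z² + 1 = 1 + Y*z²)
-31*(99 + W(13, D)) = -31*(99 + (1 + 6*13²)) = -31*(99 + (1 + 6*169)) = -31*(99 + (1 + 1014)) = -31*(99 + 1015) = -31*1114 = -34534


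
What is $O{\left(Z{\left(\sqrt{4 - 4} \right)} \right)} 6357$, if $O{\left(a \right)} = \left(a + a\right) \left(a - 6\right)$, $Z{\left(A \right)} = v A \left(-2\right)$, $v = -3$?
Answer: $0$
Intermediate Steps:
$Z{\left(A \right)} = 6 A$ ($Z{\left(A \right)} = - 3 A \left(-2\right) = 6 A$)
$O{\left(a \right)} = 2 a \left(-6 + a\right)$
$O{\left(Z{\left(\sqrt{4 - 4} \right)} \right)} 6357 = 2 \cdot 6 \sqrt{4 - 4} \left(-6 + 6 \sqrt{4 - 4}\right) 6357 = 2 \cdot 6 \sqrt{0} \left(-6 + 6 \sqrt{0}\right) 6357 = 2 \cdot 6 \cdot 0 \left(-6 + 6 \cdot 0\right) 6357 = 2 \cdot 0 \left(-6 + 0\right) 6357 = 2 \cdot 0 \left(-6\right) 6357 = 0 \cdot 6357 = 0$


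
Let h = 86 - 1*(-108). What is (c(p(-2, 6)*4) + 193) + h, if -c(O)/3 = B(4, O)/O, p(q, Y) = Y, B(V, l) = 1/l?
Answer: 74303/192 ≈ 386.99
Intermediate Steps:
c(O) = -3/O² (c(O) = -3/(O*O) = -3/O²)
h = 194 (h = 86 + 108 = 194)
(c(p(-2, 6)*4) + 193) + h = (-3/(6*4)² + 193) + 194 = (-3/24² + 193) + 194 = (-3*1/576 + 193) + 194 = (-1/192 + 193) + 194 = 37055/192 + 194 = 74303/192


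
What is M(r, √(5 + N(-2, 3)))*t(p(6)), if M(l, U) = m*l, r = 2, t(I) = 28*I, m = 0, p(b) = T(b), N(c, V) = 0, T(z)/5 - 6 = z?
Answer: 0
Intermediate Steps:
T(z) = 30 + 5*z
p(b) = 30 + 5*b
M(l, U) = 0 (M(l, U) = 0*l = 0)
M(r, √(5 + N(-2, 3)))*t(p(6)) = 0*(28*(30 + 5*6)) = 0*(28*(30 + 30)) = 0*(28*60) = 0*1680 = 0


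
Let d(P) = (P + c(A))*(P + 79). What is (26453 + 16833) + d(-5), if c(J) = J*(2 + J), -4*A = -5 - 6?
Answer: 351061/8 ≈ 43883.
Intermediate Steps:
A = 11/4 (A = -(-5 - 6)/4 = -¼*(-11) = 11/4 ≈ 2.7500)
d(P) = (79 + P)*(209/16 + P) (d(P) = (P + 11*(2 + 11/4)/4)*(P + 79) = (P + (11/4)*(19/4))*(79 + P) = (P + 209/16)*(79 + P) = (209/16 + P)*(79 + P) = (79 + P)*(209/16 + P))
(26453 + 16833) + d(-5) = (26453 + 16833) + (16511/16 + (-5)² + (1473/16)*(-5)) = 43286 + (16511/16 + 25 - 7365/16) = 43286 + 4773/8 = 351061/8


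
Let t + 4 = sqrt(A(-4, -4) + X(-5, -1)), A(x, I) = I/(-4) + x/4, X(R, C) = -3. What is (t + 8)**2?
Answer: (4 + I*sqrt(3))**2 ≈ 13.0 + 13.856*I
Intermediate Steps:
A(x, I) = -I/4 + x/4 (A(x, I) = I*(-1/4) + x*(1/4) = -I/4 + x/4)
t = -4 + I*sqrt(3) (t = -4 + sqrt((-1/4*(-4) + (1/4)*(-4)) - 3) = -4 + sqrt((1 - 1) - 3) = -4 + sqrt(0 - 3) = -4 + sqrt(-3) = -4 + I*sqrt(3) ≈ -4.0 + 1.732*I)
(t + 8)**2 = ((-4 + I*sqrt(3)) + 8)**2 = (4 + I*sqrt(3))**2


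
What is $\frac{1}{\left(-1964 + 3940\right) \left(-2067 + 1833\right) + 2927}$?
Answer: $- \frac{1}{459457} \approx -2.1765 \cdot 10^{-6}$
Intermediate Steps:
$\frac{1}{\left(-1964 + 3940\right) \left(-2067 + 1833\right) + 2927} = \frac{1}{1976 \left(-234\right) + 2927} = \frac{1}{-462384 + 2927} = \frac{1}{-459457} = - \frac{1}{459457}$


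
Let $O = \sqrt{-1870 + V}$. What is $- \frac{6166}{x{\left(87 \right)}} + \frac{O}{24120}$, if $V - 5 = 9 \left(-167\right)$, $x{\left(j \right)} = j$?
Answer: $- \frac{6166}{87} + \frac{i \sqrt{842}}{12060} \approx -70.874 + 0.0024061 i$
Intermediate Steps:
$V = -1498$ ($V = 5 + 9 \left(-167\right) = 5 - 1503 = -1498$)
$O = 2 i \sqrt{842}$ ($O = \sqrt{-1870 - 1498} = \sqrt{-3368} = 2 i \sqrt{842} \approx 58.034 i$)
$- \frac{6166}{x{\left(87 \right)}} + \frac{O}{24120} = - \frac{6166}{87} + \frac{2 i \sqrt{842}}{24120} = \left(-6166\right) \frac{1}{87} + 2 i \sqrt{842} \cdot \frac{1}{24120} = - \frac{6166}{87} + \frac{i \sqrt{842}}{12060}$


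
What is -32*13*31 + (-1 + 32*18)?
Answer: -12321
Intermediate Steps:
-32*13*31 + (-1 + 32*18) = -416*31 + (-1 + 576) = -12896 + 575 = -12321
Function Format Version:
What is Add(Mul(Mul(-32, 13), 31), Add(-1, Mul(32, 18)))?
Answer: -12321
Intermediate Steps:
Add(Mul(Mul(-32, 13), 31), Add(-1, Mul(32, 18))) = Add(Mul(-416, 31), Add(-1, 576)) = Add(-12896, 575) = -12321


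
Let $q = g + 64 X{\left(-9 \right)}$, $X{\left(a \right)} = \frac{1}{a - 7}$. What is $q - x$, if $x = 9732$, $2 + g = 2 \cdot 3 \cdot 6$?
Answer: $-9702$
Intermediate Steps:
$g = 34$ ($g = -2 + 2 \cdot 3 \cdot 6 = -2 + 6 \cdot 6 = -2 + 36 = 34$)
$X{\left(a \right)} = \frac{1}{-7 + a}$
$q = 30$ ($q = 34 + \frac{64}{-7 - 9} = 34 + \frac{64}{-16} = 34 + 64 \left(- \frac{1}{16}\right) = 34 - 4 = 30$)
$q - x = 30 - 9732 = -9702$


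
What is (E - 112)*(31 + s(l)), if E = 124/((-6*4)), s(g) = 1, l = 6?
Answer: -11248/3 ≈ -3749.3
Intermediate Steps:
E = -31/6 (E = 124/(-24) = 124*(-1/24) = -31/6 ≈ -5.1667)
(E - 112)*(31 + s(l)) = (-31/6 - 112)*(31 + 1) = -703/6*32 = -11248/3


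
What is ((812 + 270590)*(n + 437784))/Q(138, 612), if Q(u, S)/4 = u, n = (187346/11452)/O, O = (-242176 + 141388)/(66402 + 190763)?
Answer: 34281648174242923847/159282936288 ≈ 2.1522e+8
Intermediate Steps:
O = -100788/257165 ≈ -0.39192
n = -24089417045/577112088 (n = (187346/11452)/(-100788/257165) = (187346*(1/11452))*(-257165/100788) = (93673/5726)*(-257165/100788) = -24089417045/577112088 ≈ -41.741)
Q(u, S) = 4*u
((812 + 270590)*(n + 437784))/Q(138, 612) = ((812 + 270590)*(-24089417045/577112088 + 437784))/((4*138)) = (271402*(252626348915947/577112088))/552 = (34281648174242923847/288556044)*(1/552) = 34281648174242923847/159282936288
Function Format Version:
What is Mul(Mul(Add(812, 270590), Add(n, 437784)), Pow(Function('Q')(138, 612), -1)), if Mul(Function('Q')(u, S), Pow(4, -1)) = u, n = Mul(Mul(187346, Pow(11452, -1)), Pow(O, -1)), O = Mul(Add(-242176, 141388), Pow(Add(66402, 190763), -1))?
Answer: Rational(34281648174242923847, 159282936288) ≈ 2.1522e+8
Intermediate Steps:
O = Rational(-100788, 257165) (O = Mul(-100788, Pow(257165, -1)) = Mul(-100788, Rational(1, 257165)) = Rational(-100788, 257165) ≈ -0.39192)
n = Rational(-24089417045, 577112088) (n = Mul(Mul(187346, Pow(11452, -1)), Pow(Rational(-100788, 257165), -1)) = Mul(Mul(187346, Rational(1, 11452)), Rational(-257165, 100788)) = Mul(Rational(93673, 5726), Rational(-257165, 100788)) = Rational(-24089417045, 577112088) ≈ -41.741)
Function('Q')(u, S) = Mul(4, u)
Mul(Mul(Add(812, 270590), Add(n, 437784)), Pow(Function('Q')(138, 612), -1)) = Mul(Mul(Add(812, 270590), Add(Rational(-24089417045, 577112088), 437784)), Pow(Mul(4, 138), -1)) = Mul(Mul(271402, Rational(252626348915947, 577112088)), Pow(552, -1)) = Mul(Rational(34281648174242923847, 288556044), Rational(1, 552)) = Rational(34281648174242923847, 159282936288)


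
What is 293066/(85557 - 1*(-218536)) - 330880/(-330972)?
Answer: 49403732998/25161567099 ≈ 1.9635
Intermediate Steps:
293066/(85557 - 1*(-218536)) - 330880/(-330972) = 293066/(85557 + 218536) - 330880*(-1/330972) = 293066/304093 + 82720/82743 = 49403732998/25161567099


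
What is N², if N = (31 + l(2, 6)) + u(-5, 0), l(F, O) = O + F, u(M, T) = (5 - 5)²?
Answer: 1521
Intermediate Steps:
u(M, T) = 0 (u(M, T) = 0² = 0)
l(F, O) = F + O
N = 39 (N = (31 + (2 + 6)) + 0 = (31 + 8) + 0 = 39 + 0 = 39)
N² = 39² = 1521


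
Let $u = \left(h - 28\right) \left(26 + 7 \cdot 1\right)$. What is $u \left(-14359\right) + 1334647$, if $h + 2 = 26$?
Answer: $3230035$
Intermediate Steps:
$h = 24$ ($h = -2 + 26 = 24$)
$u = -132$ ($u = \left(24 - 28\right) \left(26 + 7 \cdot 1\right) = - 4 \left(26 + 7\right) = \left(-4\right) 33 = -132$)
$u \left(-14359\right) + 1334647 = \left(-132\right) \left(-14359\right) + 1334647 = 1895388 + 1334647 = 3230035$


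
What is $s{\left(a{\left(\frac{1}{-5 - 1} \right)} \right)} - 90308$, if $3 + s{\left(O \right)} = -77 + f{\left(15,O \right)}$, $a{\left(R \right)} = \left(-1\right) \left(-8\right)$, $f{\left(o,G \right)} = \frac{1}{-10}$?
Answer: $- \frac{903881}{10} \approx -90388.0$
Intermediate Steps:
$f{\left(o,G \right)} = - \frac{1}{10}$
$a{\left(R \right)} = 8$
$s{\left(O \right)} = - \frac{801}{10}$ ($s{\left(O \right)} = -3 - \frac{771}{10} = - \frac{801}{10}$)
$s{\left(a{\left(\frac{1}{-5 - 1} \right)} \right)} - 90308 = - \frac{801}{10} - 90308 = - \frac{903881}{10}$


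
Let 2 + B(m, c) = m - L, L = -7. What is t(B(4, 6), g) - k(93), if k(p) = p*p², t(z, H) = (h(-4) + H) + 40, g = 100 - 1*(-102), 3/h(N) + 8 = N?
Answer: -3216461/4 ≈ -8.0412e+5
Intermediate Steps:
h(N) = 3/(-8 + N)
B(m, c) = 5 + m (B(m, c) = -2 + (m - 1*(-7)) = -2 + (m + 7) = -2 + (7 + m) = 5 + m)
g = 202 (g = 100 + 102 = 202)
t(z, H) = 159/4 + H (t(z, H) = (3/(-8 - 4) + H) + 40 = (3/(-12) + H) + 40 = (3*(-1/12) + H) + 40 = (-¼ + H) + 40 = 159/4 + H)
k(p) = p³
t(B(4, 6), g) - k(93) = (159/4 + 202) - 1*93³ = 967/4 - 1*804357 = 967/4 - 804357 = -3216461/4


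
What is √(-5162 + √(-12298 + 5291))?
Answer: √(-5162 + 7*I*√143) ≈ 0.5825 + 71.849*I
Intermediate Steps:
√(-5162 + √(-12298 + 5291)) = √(-5162 + √(-7007)) = √(-5162 + 7*I*√143)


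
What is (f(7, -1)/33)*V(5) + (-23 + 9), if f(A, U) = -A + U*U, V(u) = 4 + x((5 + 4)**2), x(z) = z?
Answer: -324/11 ≈ -29.455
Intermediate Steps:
V(u) = 85 (V(u) = 4 + (5 + 4)**2 = 4 + 9**2 = 4 + 81 = 85)
f(A, U) = U**2 - A (f(A, U) = -A + U**2 = U**2 - A)
(f(7, -1)/33)*V(5) + (-23 + 9) = (((-1)**2 - 1*7)/33)*85 + (-23 + 9) = ((1 - 7)*(1/33))*85 - 14 = -6*1/33*85 - 14 = -2/11*85 - 14 = -170/11 - 14 = -324/11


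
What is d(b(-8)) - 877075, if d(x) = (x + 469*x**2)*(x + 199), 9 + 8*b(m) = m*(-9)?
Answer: 2632489675/512 ≈ 5.1416e+6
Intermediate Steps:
b(m) = -9/8 - 9*m/8 (b(m) = -9/8 + (m*(-9))/8 = -9/8 + (-9*m)/8 = -9/8 - 9*m/8)
d(x) = (199 + x)*(x + 469*x**2) (d(x) = (x + 469*x**2)*(199 + x) = (199 + x)*(x + 469*x**2))
d(b(-8)) - 877075 = (-9/8 - 9/8*(-8))*(199 + 469*(-9/8 - 9/8*(-8))**2 + 93332*(-9/8 - 9/8*(-8))) - 877075 = (-9/8 + 9)*(199 + 469*(-9/8 + 9)**2 + 93332*(-9/8 + 9)) - 877075 = 63*(199 + 469*(63/8)**2 + 93332*(63/8))/8 - 877075 = 63*(199 + 469*(3969/64) + 1469979/2)/8 - 877075 = 63*(199 + 1861461/64 + 1469979/2)/8 - 877075 = (63/8)*(48913525/64) - 877075 = 3081552075/512 - 877075 = 2632489675/512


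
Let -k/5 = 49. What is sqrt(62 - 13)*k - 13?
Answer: -1728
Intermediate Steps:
k = -245 (k = -5*49 = -245)
sqrt(62 - 13)*k - 13 = sqrt(62 - 13)*(-245) - 13 = sqrt(49)*(-245) - 13 = 7*(-245) - 13 = -1715 - 13 = -1728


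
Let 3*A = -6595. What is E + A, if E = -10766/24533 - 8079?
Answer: -756433754/73599 ≈ -10278.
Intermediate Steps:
A = -6595/3 (A = (1/3)*(-6595) = -6595/3 ≈ -2198.3)
E = -198212873/24533 (E = -10766*1/24533 - 8079 = -10766/24533 - 8079 = -198212873/24533 ≈ -8079.4)
E + A = -198212873/24533 - 6595/3 = -756433754/73599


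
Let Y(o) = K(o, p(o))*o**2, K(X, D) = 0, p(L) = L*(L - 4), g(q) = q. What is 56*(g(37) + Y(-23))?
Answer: 2072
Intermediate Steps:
p(L) = L*(-4 + L)
Y(o) = 0 (Y(o) = 0*o**2 = 0)
56*(g(37) + Y(-23)) = 56*(37 + 0) = 56*37 = 2072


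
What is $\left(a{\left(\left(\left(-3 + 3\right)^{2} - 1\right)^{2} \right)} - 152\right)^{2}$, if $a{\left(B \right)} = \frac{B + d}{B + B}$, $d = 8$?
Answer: $\frac{87025}{4} \approx 21756.0$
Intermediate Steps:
$a{\left(B \right)} = \frac{8 + B}{2 B}$ ($a{\left(B \right)} = \frac{B + 8}{B + B} = \frac{8 + B}{2 B}$)
$\left(a{\left(\left(\left(-3 + 3\right)^{2} - 1\right)^{2} \right)} - 152\right)^{2} = \left(\frac{8 + \left(\left(-3 + 3\right)^{2} - 1\right)^{2}}{2 \left(\left(-3 + 3\right)^{2} - 1\right)^{2}} - 152\right)^{2} = \left(\frac{8 + \left(0^{2} - 1\right)^{2}}{2 \left(0^{2} - 1\right)^{2}} - 152\right)^{2} = \left(\frac{8 + \left(0 - 1\right)^{2}}{2 \left(0 - 1\right)^{2}} - 152\right)^{2} = \left(\frac{8 + \left(-1\right)^{2}}{2 \left(-1\right)^{2}} - 152\right)^{2} = \left(\frac{8 + 1}{2 \cdot 1} - 152\right)^{2} = \left(\frac{1}{2} \cdot 1 \cdot 9 - 152\right)^{2} = \left(\frac{9}{2} - 152\right)^{2} = \left(- \frac{295}{2}\right)^{2} = \frac{87025}{4}$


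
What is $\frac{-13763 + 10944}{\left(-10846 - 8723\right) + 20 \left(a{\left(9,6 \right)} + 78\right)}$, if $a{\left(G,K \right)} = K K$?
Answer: $\frac{2819}{17289} \approx 0.16305$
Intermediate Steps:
$a{\left(G,K \right)} = K^{2}$
$\frac{-13763 + 10944}{\left(-10846 - 8723\right) + 20 \left(a{\left(9,6 \right)} + 78\right)} = \frac{-13763 + 10944}{\left(-10846 - 8723\right) + 20 \left(6^{2} + 78\right)} = - \frac{2819}{-19569 + 20 \left(36 + 78\right)} = - \frac{2819}{-19569 + 20 \cdot 114} = - \frac{2819}{-19569 + 2280} = - \frac{2819}{-17289} = \left(-2819\right) \left(- \frac{1}{17289}\right) = \frac{2819}{17289}$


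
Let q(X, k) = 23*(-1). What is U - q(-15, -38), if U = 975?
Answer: 998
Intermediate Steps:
q(X, k) = -23
U - q(-15, -38) = 975 - 1*(-23) = 975 + 23 = 998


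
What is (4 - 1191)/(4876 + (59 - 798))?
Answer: -1187/4137 ≈ -0.28692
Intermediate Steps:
(4 - 1191)/(4876 + (59 - 798)) = -1187/(4876 - 739) = -1187/4137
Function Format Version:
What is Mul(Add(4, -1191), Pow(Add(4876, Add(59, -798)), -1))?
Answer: Rational(-1187, 4137) ≈ -0.28692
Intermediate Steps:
Mul(Add(4, -1191), Pow(Add(4876, Add(59, -798)), -1)) = Mul(-1187, Pow(Add(4876, -739), -1)) = Mul(-1187, Pow(4137, -1)) = Mul(-1187, Rational(1, 4137)) = Rational(-1187, 4137)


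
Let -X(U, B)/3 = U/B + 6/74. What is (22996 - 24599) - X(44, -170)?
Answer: -5043112/3145 ≈ -1603.5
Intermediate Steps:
X(U, B) = -9/37 - 3*U/B (X(U, B) = -3*(U/B + 6/74) = -3*(U/B + 6*(1/74)) = -3*(U/B + 3/37) = -3*(3/37 + U/B) = -9/37 - 3*U/B)
(22996 - 24599) - X(44, -170) = (22996 - 24599) - (-9/37 - 3*44/(-170)) = -1603 - (-9/37 - 3*44*(-1/170)) = -1603 - (-9/37 + 66/85) = -1603 - 1*1677/3145 = -1603 - 1677/3145 = -5043112/3145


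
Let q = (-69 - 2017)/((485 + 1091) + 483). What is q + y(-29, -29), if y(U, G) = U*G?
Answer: 1729533/2059 ≈ 839.99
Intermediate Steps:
q = -2086/2059 (q = -2086/(1576 + 483) = -2086/2059 ≈ -1.0131)
y(U, G) = G*U
q + y(-29, -29) = -2086/2059 - 29*(-29) = -2086/2059 + 841 = 1729533/2059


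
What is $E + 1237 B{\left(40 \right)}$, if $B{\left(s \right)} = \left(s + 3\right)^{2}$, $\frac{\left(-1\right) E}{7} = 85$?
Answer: $2286618$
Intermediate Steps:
$E = -595$ ($E = \left(-7\right) 85 = -595$)
$B{\left(s \right)} = \left(3 + s\right)^{2}$
$E + 1237 B{\left(40 \right)} = -595 + 1237 \left(3 + 40\right)^{2} = -595 + 1237 \cdot 43^{2} = -595 + 1237 \cdot 1849 = -595 + 2287213 = 2286618$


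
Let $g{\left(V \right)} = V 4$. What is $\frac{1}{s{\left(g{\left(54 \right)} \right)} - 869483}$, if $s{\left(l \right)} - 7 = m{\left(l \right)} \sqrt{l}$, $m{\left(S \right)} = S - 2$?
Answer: $- \frac{217369}{188994655660} - \frac{321 \sqrt{6}}{188994655660} \approx -1.1543 \cdot 10^{-6}$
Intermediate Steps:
$m{\left(S \right)} = -2 + S$ ($m{\left(S \right)} = S - 2 = -2 + S$)
$g{\left(V \right)} = 4 V$
$s{\left(l \right)} = 7 + \sqrt{l} \left(-2 + l\right)$ ($s{\left(l \right)} = 7 + \left(-2 + l\right) \sqrt{l} = 7 + \sqrt{l} \left(-2 + l\right)$)
$\frac{1}{s{\left(g{\left(54 \right)} \right)} - 869483} = \frac{1}{\left(7 + \sqrt{4 \cdot 54} \left(-2 + 4 \cdot 54\right)\right) - 869483} = \frac{1}{\left(7 + \sqrt{216} \left(-2 + 216\right)\right) - 869483} = \frac{1}{\left(7 + 6 \sqrt{6} \cdot 214\right) - 869483} = \frac{1}{\left(7 + 1284 \sqrt{6}\right) - 869483} = \frac{1}{-869476 + 1284 \sqrt{6}}$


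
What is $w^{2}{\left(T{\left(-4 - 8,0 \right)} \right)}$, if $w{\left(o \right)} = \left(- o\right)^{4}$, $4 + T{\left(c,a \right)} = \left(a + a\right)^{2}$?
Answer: $65536$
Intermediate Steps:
$T{\left(c,a \right)} = -4 + 4 a^{2}$ ($T{\left(c,a \right)} = -4 + \left(a + a\right)^{2} = -4 + \left(2 a\right)^{2} = -4 + 4 a^{2}$)
$w{\left(o \right)} = o^{4}$
$w^{2}{\left(T{\left(-4 - 8,0 \right)} \right)} = \left(\left(-4 + 4 \cdot 0^{2}\right)^{4}\right)^{2} = \left(\left(-4 + 4 \cdot 0\right)^{4}\right)^{2} = \left(\left(-4 + 0\right)^{4}\right)^{2} = \left(\left(-4\right)^{4}\right)^{2} = 256^{2} = 65536$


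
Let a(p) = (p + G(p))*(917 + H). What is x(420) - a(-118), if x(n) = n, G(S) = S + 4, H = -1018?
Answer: -23012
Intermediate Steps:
G(S) = 4 + S
a(p) = -404 - 202*p (a(p) = (p + (4 + p))*(917 - 1018) = (4 + 2*p)*(-101) = -404 - 202*p)
x(420) - a(-118) = 420 - (-404 - 202*(-118)) = 420 - (-404 + 23836) = 420 - 1*23432 = 420 - 23432 = -23012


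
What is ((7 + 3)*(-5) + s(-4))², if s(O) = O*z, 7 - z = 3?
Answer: 4356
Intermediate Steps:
z = 4 (z = 7 - 1*3 = 7 - 3 = 4)
s(O) = 4*O (s(O) = O*4 = 4*O)
((7 + 3)*(-5) + s(-4))² = ((7 + 3)*(-5) + 4*(-4))² = (10*(-5) - 16)² = (-50 - 16)² = (-66)² = 4356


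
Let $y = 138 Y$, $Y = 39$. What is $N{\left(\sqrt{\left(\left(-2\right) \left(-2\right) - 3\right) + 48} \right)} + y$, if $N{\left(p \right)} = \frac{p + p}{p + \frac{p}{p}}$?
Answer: $\frac{21535}{4} \approx 5383.8$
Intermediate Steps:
$y = 5382$ ($y = 138 \cdot 39 = 5382$)
$N{\left(p \right)} = \frac{2 p}{1 + p}$ ($N{\left(p \right)} = \frac{2 p}{p + 1} = \frac{2 p}{1 + p}$)
$N{\left(\sqrt{\left(\left(-2\right) \left(-2\right) - 3\right) + 48} \right)} + y = \frac{2 \sqrt{\left(\left(-2\right) \left(-2\right) - 3\right) + 48}}{1 + \sqrt{\left(\left(-2\right) \left(-2\right) - 3\right) + 48}} + 5382 = \frac{2 \sqrt{\left(4 - 3\right) + 48}}{1 + \sqrt{\left(4 - 3\right) + 48}} + 5382 = \frac{2 \sqrt{1 + 48}}{1 + \sqrt{1 + 48}} + 5382 = \frac{2 \sqrt{49}}{1 + \sqrt{49}} + 5382 = 2 \cdot 7 \frac{1}{1 + 7} + 5382 = 2 \cdot 7 \cdot \frac{1}{8} + 5382 = \frac{7}{4} + 5382 = \frac{21535}{4}$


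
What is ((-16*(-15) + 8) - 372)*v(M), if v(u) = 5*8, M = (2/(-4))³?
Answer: -4960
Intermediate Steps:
M = -⅛ (M = (2*(-¼))³ = (-½)³ = -⅛ ≈ -0.12500)
v(u) = 40
((-16*(-15) + 8) - 372)*v(M) = ((-16*(-15) + 8) - 372)*40 = ((240 + 8) - 372)*40 = (248 - 372)*40 = -124*40 = -4960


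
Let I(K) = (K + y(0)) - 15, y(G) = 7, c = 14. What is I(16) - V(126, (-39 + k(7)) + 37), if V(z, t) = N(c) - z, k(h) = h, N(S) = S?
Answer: 120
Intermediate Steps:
I(K) = -8 + K (I(K) = (K + 7) - 15 = (7 + K) - 15 = -8 + K)
V(z, t) = 14 - z
I(16) - V(126, (-39 + k(7)) + 37) = (-8 + 16) - (14 - 1*126) = 8 - (14 - 126) = 8 - 1*(-112) = 8 + 112 = 120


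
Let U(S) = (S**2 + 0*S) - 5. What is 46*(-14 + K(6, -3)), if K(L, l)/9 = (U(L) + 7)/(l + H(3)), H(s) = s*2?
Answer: 4600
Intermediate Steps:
H(s) = 2*s
U(S) = -5 + S**2 (U(S) = (S**2 + 0) - 5 = S**2 - 5 = -5 + S**2)
K(L, l) = 9*(2 + L**2)/(6 + l) (K(L, l) = 9*(((-5 + L**2) + 7)/(l + 2*3)) = 9*((2 + L**2)/(l + 6)) = 9*((2 + L**2)/(6 + l)) = 9*(2 + L**2)/(6 + l))
46*(-14 + K(6, -3)) = 46*(-14 + 9*(2 + 6**2)/(6 - 3)) = 46*(-14 + 9*(2 + 36)/3) = 46*(-14 + 9*(1/3)*38) = 46*(-14 + 114) = 46*100 = 4600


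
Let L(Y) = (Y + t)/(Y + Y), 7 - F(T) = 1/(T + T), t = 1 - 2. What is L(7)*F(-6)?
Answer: 85/28 ≈ 3.0357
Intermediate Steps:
t = -1
F(T) = 7 - 1/(2*T) (F(T) = 7 - 1/(T + T) = 7 - 1/(2*T))
L(Y) = (-1 + Y)/(2*Y) (L(Y) = (Y - 1)/(Y + Y) = (-1 + Y)/((2*Y)) = (-1 + Y)*(1/(2*Y)) = (-1 + Y)/(2*Y))
L(7)*F(-6) = ((1/2)*(-1 + 7)/7)*(7 - 1/2/(-6)) = ((1/2)*(1/7)*6)*(7 - 1/2*(-1/6)) = 3*(7 + 1/12)/7 = (3/7)*(85/12) = 85/28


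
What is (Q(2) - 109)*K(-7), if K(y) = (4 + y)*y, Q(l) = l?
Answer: -2247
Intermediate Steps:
K(y) = y*(4 + y)
(Q(2) - 109)*K(-7) = (2 - 109)*(-7*(4 - 7)) = -(-749)*(-3) = -107*21 = -2247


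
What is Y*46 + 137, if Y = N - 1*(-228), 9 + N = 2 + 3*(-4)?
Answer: 9751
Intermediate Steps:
N = -19 (N = -9 + (2 + 3*(-4)) = -9 + (2 - 12) = -9 - 10 = -19)
Y = 209 (Y = -19 - 1*(-228) = -19 + 228 = 209)
Y*46 + 137 = 209*46 + 137 = 9614 + 137 = 9751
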